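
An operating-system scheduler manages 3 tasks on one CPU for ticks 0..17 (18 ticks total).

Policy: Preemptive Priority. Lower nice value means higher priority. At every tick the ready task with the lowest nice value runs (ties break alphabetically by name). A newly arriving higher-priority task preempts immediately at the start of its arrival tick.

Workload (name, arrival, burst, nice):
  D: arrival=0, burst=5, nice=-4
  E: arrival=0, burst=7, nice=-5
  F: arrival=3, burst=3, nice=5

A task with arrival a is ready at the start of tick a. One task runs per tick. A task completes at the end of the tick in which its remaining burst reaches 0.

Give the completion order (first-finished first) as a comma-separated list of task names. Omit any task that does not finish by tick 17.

t=0: ready={D,E} → run E
t=1: ready={D,E} → run E
t=2: ready={D,E} → run E
t=3: ready={D,E,F} → run E
t=4: ready={D,E,F} → run E
t=5: ready={D,E,F} → run E
t=6: ready={D,E,F} → run E
t=7: ready={D,F} → run D
t=8: ready={D,F} → run D
t=9: ready={D,F} → run D
t=10: ready={D,F} → run D
t=11: ready={D,F} → run D
t=12: ready={F} → run F
t=13: ready={F} → run F
t=14: ready={F} → run F
t=15: (idle)
t=16: (idle)
t=17: (idle)

completion order = E, D, F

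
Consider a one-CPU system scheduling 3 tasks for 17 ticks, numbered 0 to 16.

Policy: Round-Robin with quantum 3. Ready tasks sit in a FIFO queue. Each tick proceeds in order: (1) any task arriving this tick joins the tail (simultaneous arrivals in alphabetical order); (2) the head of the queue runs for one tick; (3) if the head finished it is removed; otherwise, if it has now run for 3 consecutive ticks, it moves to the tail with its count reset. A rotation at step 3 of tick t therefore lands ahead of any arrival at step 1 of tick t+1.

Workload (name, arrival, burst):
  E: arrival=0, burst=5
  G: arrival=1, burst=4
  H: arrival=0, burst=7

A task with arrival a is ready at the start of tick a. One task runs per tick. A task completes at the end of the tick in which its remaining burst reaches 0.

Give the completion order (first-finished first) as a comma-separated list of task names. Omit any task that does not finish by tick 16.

completion order = E, G, H

t=0: queue=[E,H] q_used=0 → run E
t=1: queue=[E,H,G] q_used=1 → run E
t=2: queue=[E,H,G] q_used=2 → run E
t=3: queue=[H,G,E] q_used=0 → run H
t=4: queue=[H,G,E] q_used=1 → run H
t=5: queue=[H,G,E] q_used=2 → run H
t=6: queue=[G,E,H] q_used=0 → run G
t=7: queue=[G,E,H] q_used=1 → run G
t=8: queue=[G,E,H] q_used=2 → run G
t=9: queue=[E,H,G] q_used=0 → run E
t=10: queue=[E,H,G] q_used=1 → run E
t=11: queue=[H,G] q_used=0 → run H
t=12: queue=[H,G] q_used=1 → run H
t=13: queue=[H,G] q_used=2 → run H
t=14: queue=[G,H] q_used=0 → run G
t=15: queue=[H] q_used=0 → run H
t=16: (idle)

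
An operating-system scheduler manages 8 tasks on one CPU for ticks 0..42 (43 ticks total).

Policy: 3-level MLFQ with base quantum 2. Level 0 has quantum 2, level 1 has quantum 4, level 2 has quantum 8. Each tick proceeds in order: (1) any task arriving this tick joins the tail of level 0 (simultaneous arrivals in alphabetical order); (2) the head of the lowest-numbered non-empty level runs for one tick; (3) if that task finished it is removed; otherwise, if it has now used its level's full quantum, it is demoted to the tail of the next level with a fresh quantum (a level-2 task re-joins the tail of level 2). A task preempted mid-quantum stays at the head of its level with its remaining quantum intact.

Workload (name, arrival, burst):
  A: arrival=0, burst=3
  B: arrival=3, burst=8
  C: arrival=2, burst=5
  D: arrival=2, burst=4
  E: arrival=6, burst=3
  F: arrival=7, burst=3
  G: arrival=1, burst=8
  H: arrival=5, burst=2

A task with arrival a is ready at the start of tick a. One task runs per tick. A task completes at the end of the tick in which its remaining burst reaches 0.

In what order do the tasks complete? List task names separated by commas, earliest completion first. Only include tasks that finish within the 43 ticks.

t=0: L0/L1/L2 = A/-/- → run A
t=1: L0/L1/L2 = AG/-/- → run A
t=2: L0/L1/L2 = GCD/A/- → run G
t=3: L0/L1/L2 = GCDB/A/- → run G
t=4: L0/L1/L2 = CDB/AG/- → run C
t=5: L0/L1/L2 = CDBH/AG/- → run C
t=6: L0/L1/L2 = DBHE/AGC/- → run D
t=7: L0/L1/L2 = DBHEF/AGC/- → run D
t=8: L0/L1/L2 = BHEF/AGCD/- → run B
t=9: L0/L1/L2 = BHEF/AGCD/- → run B
t=10: L0/L1/L2 = HEF/AGCDB/- → run H
t=11: L0/L1/L2 = HEF/AGCDB/- → run H
t=12: L0/L1/L2 = EF/AGCDB/- → run E
t=13: L0/L1/L2 = EF/AGCDB/- → run E
t=14: L0/L1/L2 = F/AGCDBE/- → run F
t=15: L0/L1/L2 = F/AGCDBE/- → run F
t=16: L0/L1/L2 = -/AGCDBEF/- → run A
t=17: L0/L1/L2 = -/GCDBEF/- → run G
t=18: L0/L1/L2 = -/GCDBEF/- → run G
t=19: L0/L1/L2 = -/GCDBEF/- → run G
t=20: L0/L1/L2 = -/GCDBEF/- → run G
t=21: L0/L1/L2 = -/CDBEF/G → run C
t=22: L0/L1/L2 = -/CDBEF/G → run C
t=23: L0/L1/L2 = -/CDBEF/G → run C
t=24: L0/L1/L2 = -/DBEF/G → run D
t=25: L0/L1/L2 = -/DBEF/G → run D
t=26: L0/L1/L2 = -/BEF/G → run B
t=27: L0/L1/L2 = -/BEF/G → run B
t=28: L0/L1/L2 = -/BEF/G → run B
t=29: L0/L1/L2 = -/BEF/G → run B
t=30: L0/L1/L2 = -/EF/GB → run E
t=31: L0/L1/L2 = -/F/GB → run F
t=32: L0/L1/L2 = -/-/GB → run G
t=33: L0/L1/L2 = -/-/GB → run G
t=34: L0/L1/L2 = -/-/B → run B
t=35: L0/L1/L2 = -/-/B → run B
t=36: (idle)
t=37: (idle)
t=38: (idle)
t=39: (idle)
t=40: (idle)
t=41: (idle)
t=42: (idle)

completion order = H, A, C, D, E, F, G, B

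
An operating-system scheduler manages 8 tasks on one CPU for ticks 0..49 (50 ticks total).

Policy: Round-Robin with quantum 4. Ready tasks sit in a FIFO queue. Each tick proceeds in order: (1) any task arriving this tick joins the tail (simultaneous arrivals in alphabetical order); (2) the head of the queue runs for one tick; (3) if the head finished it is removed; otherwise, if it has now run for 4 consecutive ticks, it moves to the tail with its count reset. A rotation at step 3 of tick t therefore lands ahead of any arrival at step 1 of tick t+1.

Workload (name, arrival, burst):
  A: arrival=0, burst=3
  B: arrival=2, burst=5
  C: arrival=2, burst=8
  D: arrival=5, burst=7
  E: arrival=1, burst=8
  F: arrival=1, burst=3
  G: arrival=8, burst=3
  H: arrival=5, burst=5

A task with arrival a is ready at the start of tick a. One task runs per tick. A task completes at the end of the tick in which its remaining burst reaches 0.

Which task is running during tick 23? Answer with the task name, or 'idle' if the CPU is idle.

running at tick 23 = H

t=0: queue=[A] q_used=0 → run A
t=1: queue=[A,E,F] q_used=1 → run A
t=2: queue=[A,E,F,B,C] q_used=2 → run A
t=3: queue=[E,F,B,C] q_used=0 → run E
t=4: queue=[E,F,B,C] q_used=1 → run E
t=5: queue=[E,F,B,C,D,H] q_used=2 → run E
t=6: queue=[E,F,B,C,D,H] q_used=3 → run E
t=7: queue=[F,B,C,D,H,E] q_used=0 → run F
t=8: queue=[F,B,C,D,H,E,G] q_used=1 → run F
t=9: queue=[F,B,C,D,H,E,G] q_used=2 → run F
t=10: queue=[B,C,D,H,E,G] q_used=0 → run B
t=11: queue=[B,C,D,H,E,G] q_used=1 → run B
t=12: queue=[B,C,D,H,E,G] q_used=2 → run B
t=13: queue=[B,C,D,H,E,G] q_used=3 → run B
t=14: queue=[C,D,H,E,G,B] q_used=0 → run C
t=15: queue=[C,D,H,E,G,B] q_used=1 → run C
t=16: queue=[C,D,H,E,G,B] q_used=2 → run C
t=17: queue=[C,D,H,E,G,B] q_used=3 → run C
t=18: queue=[D,H,E,G,B,C] q_used=0 → run D
t=19: queue=[D,H,E,G,B,C] q_used=1 → run D
t=20: queue=[D,H,E,G,B,C] q_used=2 → run D
t=21: queue=[D,H,E,G,B,C] q_used=3 → run D
t=22: queue=[H,E,G,B,C,D] q_used=0 → run H
t=23: queue=[H,E,G,B,C,D] q_used=1 → run H
t=24: queue=[H,E,G,B,C,D] q_used=2 → run H
t=25: queue=[H,E,G,B,C,D] q_used=3 → run H
t=26: queue=[E,G,B,C,D,H] q_used=0 → run E
t=27: queue=[E,G,B,C,D,H] q_used=1 → run E
t=28: queue=[E,G,B,C,D,H] q_used=2 → run E
t=29: queue=[E,G,B,C,D,H] q_used=3 → run E
t=30: queue=[G,B,C,D,H] q_used=0 → run G
t=31: queue=[G,B,C,D,H] q_used=1 → run G
t=32: queue=[G,B,C,D,H] q_used=2 → run G
t=33: queue=[B,C,D,H] q_used=0 → run B
t=34: queue=[C,D,H] q_used=0 → run C
t=35: queue=[C,D,H] q_used=1 → run C
t=36: queue=[C,D,H] q_used=2 → run C
t=37: queue=[C,D,H] q_used=3 → run C
t=38: queue=[D,H] q_used=0 → run D
t=39: queue=[D,H] q_used=1 → run D
t=40: queue=[D,H] q_used=2 → run D
t=41: queue=[H] q_used=0 → run H
t=42: (idle)
t=43: (idle)
t=44: (idle)
t=45: (idle)
t=46: (idle)
t=47: (idle)
t=48: (idle)
t=49: (idle)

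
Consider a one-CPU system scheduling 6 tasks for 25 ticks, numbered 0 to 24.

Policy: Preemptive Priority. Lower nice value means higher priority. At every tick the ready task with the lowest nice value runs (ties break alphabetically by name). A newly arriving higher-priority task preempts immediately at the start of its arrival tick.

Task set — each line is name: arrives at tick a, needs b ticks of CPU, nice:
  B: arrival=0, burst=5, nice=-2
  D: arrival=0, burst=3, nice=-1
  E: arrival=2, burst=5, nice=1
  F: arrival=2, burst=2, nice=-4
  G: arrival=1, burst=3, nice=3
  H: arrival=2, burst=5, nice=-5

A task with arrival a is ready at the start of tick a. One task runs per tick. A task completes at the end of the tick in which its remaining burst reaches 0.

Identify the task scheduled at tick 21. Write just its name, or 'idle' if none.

running at tick 21 = G

t=0: ready={B,D} → run B
t=1: ready={B,D,G} → run B
t=2: ready={B,D,E,F,G,H} → run H
t=3: ready={B,D,E,F,G,H} → run H
t=4: ready={B,D,E,F,G,H} → run H
t=5: ready={B,D,E,F,G,H} → run H
t=6: ready={B,D,E,F,G,H} → run H
t=7: ready={B,D,E,F,G} → run F
t=8: ready={B,D,E,F,G} → run F
t=9: ready={B,D,E,G} → run B
t=10: ready={B,D,E,G} → run B
t=11: ready={B,D,E,G} → run B
t=12: ready={D,E,G} → run D
t=13: ready={D,E,G} → run D
t=14: ready={D,E,G} → run D
t=15: ready={E,G} → run E
t=16: ready={E,G} → run E
t=17: ready={E,G} → run E
t=18: ready={E,G} → run E
t=19: ready={E,G} → run E
t=20: ready={G} → run G
t=21: ready={G} → run G
t=22: ready={G} → run G
t=23: (idle)
t=24: (idle)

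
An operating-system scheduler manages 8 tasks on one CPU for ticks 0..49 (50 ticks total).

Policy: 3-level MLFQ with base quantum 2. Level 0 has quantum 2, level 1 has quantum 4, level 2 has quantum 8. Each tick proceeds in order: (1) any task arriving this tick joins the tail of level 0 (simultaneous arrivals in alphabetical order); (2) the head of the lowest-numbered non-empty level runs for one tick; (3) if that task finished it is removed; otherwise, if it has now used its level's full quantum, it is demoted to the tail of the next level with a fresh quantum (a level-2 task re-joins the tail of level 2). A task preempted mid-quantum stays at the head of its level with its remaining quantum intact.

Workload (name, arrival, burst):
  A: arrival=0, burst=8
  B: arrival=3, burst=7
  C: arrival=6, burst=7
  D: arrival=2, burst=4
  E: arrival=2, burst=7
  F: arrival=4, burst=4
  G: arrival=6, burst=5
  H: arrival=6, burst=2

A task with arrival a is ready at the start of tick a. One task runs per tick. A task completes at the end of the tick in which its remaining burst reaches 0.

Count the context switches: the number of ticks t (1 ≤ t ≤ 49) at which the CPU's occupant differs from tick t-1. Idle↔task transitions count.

context switches = 19

t=0: L0/L1/L2 = A/-/- → run A
t=1: L0/L1/L2 = A/-/- → run A
t=2: L0/L1/L2 = DE/A/- → run D
t=3: L0/L1/L2 = DEB/A/- → run D
t=4: L0/L1/L2 = EBF/AD/- → run E
t=5: L0/L1/L2 = EBF/AD/- → run E
t=6: L0/L1/L2 = BFCGH/ADE/- → run B
t=7: L0/L1/L2 = BFCGH/ADE/- → run B
t=8: L0/L1/L2 = FCGH/ADEB/- → run F
t=9: L0/L1/L2 = FCGH/ADEB/- → run F
t=10: L0/L1/L2 = CGH/ADEBF/- → run C
t=11: L0/L1/L2 = CGH/ADEBF/- → run C
t=12: L0/L1/L2 = GH/ADEBFC/- → run G
t=13: L0/L1/L2 = GH/ADEBFC/- → run G
t=14: L0/L1/L2 = H/ADEBFCG/- → run H
t=15: L0/L1/L2 = H/ADEBFCG/- → run H
t=16: L0/L1/L2 = -/ADEBFCG/- → run A
t=17: L0/L1/L2 = -/ADEBFCG/- → run A
t=18: L0/L1/L2 = -/ADEBFCG/- → run A
t=19: L0/L1/L2 = -/ADEBFCG/- → run A
t=20: L0/L1/L2 = -/DEBFCG/A → run D
t=21: L0/L1/L2 = -/DEBFCG/A → run D
t=22: L0/L1/L2 = -/EBFCG/A → run E
t=23: L0/L1/L2 = -/EBFCG/A → run E
t=24: L0/L1/L2 = -/EBFCG/A → run E
t=25: L0/L1/L2 = -/EBFCG/A → run E
t=26: L0/L1/L2 = -/BFCG/AE → run B
t=27: L0/L1/L2 = -/BFCG/AE → run B
t=28: L0/L1/L2 = -/BFCG/AE → run B
t=29: L0/L1/L2 = -/BFCG/AE → run B
t=30: L0/L1/L2 = -/FCG/AEB → run F
t=31: L0/L1/L2 = -/FCG/AEB → run F
t=32: L0/L1/L2 = -/CG/AEB → run C
t=33: L0/L1/L2 = -/CG/AEB → run C
t=34: L0/L1/L2 = -/CG/AEB → run C
t=35: L0/L1/L2 = -/CG/AEB → run C
t=36: L0/L1/L2 = -/G/AEBC → run G
t=37: L0/L1/L2 = -/G/AEBC → run G
t=38: L0/L1/L2 = -/G/AEBC → run G
t=39: L0/L1/L2 = -/-/AEBC → run A
t=40: L0/L1/L2 = -/-/AEBC → run A
t=41: L0/L1/L2 = -/-/EBC → run E
t=42: L0/L1/L2 = -/-/BC → run B
t=43: L0/L1/L2 = -/-/C → run C
t=44: (idle)
t=45: (idle)
t=46: (idle)
t=47: (idle)
t=48: (idle)
t=49: (idle)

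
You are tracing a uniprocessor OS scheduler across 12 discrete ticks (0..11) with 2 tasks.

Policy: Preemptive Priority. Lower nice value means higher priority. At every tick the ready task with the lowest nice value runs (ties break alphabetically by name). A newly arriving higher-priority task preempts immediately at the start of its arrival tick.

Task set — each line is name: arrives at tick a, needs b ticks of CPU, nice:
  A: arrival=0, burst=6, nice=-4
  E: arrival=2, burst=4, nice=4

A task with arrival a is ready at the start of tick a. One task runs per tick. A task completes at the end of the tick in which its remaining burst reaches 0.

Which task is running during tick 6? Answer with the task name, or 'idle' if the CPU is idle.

running at tick 6 = E

t=0: ready={A} → run A
t=1: ready={A} → run A
t=2: ready={A,E} → run A
t=3: ready={A,E} → run A
t=4: ready={A,E} → run A
t=5: ready={A,E} → run A
t=6: ready={E} → run E
t=7: ready={E} → run E
t=8: ready={E} → run E
t=9: ready={E} → run E
t=10: (idle)
t=11: (idle)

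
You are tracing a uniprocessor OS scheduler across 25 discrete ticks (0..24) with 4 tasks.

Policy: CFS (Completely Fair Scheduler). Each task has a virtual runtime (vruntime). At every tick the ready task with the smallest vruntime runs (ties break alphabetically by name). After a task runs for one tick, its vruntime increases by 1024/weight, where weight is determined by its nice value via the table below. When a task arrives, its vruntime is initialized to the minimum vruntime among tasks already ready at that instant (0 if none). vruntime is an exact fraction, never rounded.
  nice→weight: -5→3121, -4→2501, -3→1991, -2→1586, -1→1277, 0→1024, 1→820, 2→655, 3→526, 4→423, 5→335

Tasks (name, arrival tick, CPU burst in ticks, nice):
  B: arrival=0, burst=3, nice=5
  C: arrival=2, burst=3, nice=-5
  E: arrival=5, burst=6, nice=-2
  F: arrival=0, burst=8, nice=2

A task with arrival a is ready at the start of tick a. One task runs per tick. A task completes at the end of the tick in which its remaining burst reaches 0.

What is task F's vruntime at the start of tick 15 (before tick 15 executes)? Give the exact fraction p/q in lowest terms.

t=0: vr[B=0 F=0] → run B
t=1: vr[B=1024/335 F=0] → run F
t=2: vr[B=1024/335 C=1024/655 F=1024/655] → run C
t=3: vr[B=1024/335 C=3866624/2044255 F=1024/655] → run F
t=4: vr[B=1024/335 C=3866624/2044255 F=2048/655] → run C
t=5: vr[B=1024/335 C=4537344/2044255 E=4537344/2044255 F=2048/655] → run C
t=6: vr[B=1024/335 E=4537344/2044255 F=2048/655] → run E
t=7: vr[B=1024/335 E=4644772352/1621094215 F=2048/655] → run E
t=8: vr[B=1024/335 E=5691430912/1621094215 F=2048/655] → run B
t=9: vr[B=2048/335 E=5691430912/1621094215 F=2048/655] → run F
t=10: vr[B=2048/335 E=5691430912/1621094215 F=3072/655] → run E
t=11: vr[B=2048/335 E=6738089472/1621094215 F=3072/655] → run E
t=12: vr[B=2048/335 E=7784748032/1621094215 F=3072/655] → run F
t=13: vr[B=2048/335 E=7784748032/1621094215 F=4096/655] → run E
t=14: vr[B=2048/335 E=8831406592/1621094215 F=4096/655] → run E
t=15: vr[B=2048/335 F=4096/655] → run B
t=16: vr[F=4096/655] → run F
t=17: vr[F=1024/131] → run F
t=18: vr[F=6144/655] → run F
t=19: vr[F=7168/655] → run F
t=20: (idle)
t=21: (idle)
t=22: (idle)
t=23: (idle)
t=24: (idle)

vruntime(F, start of tick 15) = 4096/655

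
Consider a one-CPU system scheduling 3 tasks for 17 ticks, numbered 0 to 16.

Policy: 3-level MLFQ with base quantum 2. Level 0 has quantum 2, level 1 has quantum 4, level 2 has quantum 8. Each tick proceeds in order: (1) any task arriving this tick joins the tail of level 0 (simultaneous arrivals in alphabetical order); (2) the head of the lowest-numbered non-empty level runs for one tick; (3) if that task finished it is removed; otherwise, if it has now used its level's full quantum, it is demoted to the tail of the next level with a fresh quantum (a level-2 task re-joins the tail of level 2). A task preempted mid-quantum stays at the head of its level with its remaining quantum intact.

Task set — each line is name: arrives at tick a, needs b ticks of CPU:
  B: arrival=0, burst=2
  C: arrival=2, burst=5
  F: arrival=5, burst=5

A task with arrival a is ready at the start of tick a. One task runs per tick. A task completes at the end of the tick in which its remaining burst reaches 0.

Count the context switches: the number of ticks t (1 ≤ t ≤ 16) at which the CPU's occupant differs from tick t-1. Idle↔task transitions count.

t=0: L0/L1/L2 = B/-/- → run B
t=1: L0/L1/L2 = B/-/- → run B
t=2: L0/L1/L2 = C/-/- → run C
t=3: L0/L1/L2 = C/-/- → run C
t=4: L0/L1/L2 = -/C/- → run C
t=5: L0/L1/L2 = F/C/- → run F
t=6: L0/L1/L2 = F/C/- → run F
t=7: L0/L1/L2 = -/CF/- → run C
t=8: L0/L1/L2 = -/CF/- → run C
t=9: L0/L1/L2 = -/F/- → run F
t=10: L0/L1/L2 = -/F/- → run F
t=11: L0/L1/L2 = -/F/- → run F
t=12: (idle)
t=13: (idle)
t=14: (idle)
t=15: (idle)
t=16: (idle)

context switches = 5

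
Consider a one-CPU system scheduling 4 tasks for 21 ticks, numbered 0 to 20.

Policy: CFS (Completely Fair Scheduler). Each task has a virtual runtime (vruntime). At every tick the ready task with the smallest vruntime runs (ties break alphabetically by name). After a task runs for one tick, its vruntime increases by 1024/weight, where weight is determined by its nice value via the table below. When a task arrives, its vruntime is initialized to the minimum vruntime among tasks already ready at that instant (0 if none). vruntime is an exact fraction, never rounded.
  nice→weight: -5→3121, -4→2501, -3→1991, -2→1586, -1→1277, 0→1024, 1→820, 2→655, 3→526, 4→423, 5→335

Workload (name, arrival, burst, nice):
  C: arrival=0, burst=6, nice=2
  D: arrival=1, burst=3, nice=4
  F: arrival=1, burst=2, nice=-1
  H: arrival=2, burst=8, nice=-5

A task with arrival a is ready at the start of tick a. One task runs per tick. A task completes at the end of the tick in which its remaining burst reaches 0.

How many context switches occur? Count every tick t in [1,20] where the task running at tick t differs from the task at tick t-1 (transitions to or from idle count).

t=0: vr[C=0] → run C
t=1: vr[C=1024/655 D=1024/655 F=1024/655] → run C
t=2: vr[C=2048/655 D=1024/655 F=1024/655 H=1024/655] → run D
t=3: vr[C=2048/655 D=1103872/277065 F=1024/655 H=1024/655] → run F
t=4: vr[C=2048/655 D=1103872/277065 F=1978368/836435 H=1024/655] → run H
t=5: vr[C=2048/655 D=1103872/277065 F=1978368/836435 H=3866624/2044255] → run H
t=6: vr[C=2048/655 D=1103872/277065 F=1978368/836435 H=4537344/2044255] → run H
t=7: vr[C=2048/655 D=1103872/277065 F=1978368/836435 H=5208064/2044255] → run F
t=8: vr[C=2048/655 D=1103872/277065 H=5208064/2044255] → run H
t=9: vr[C=2048/655 D=1103872/277065 H=5878784/2044255] → run H
t=10: vr[C=2048/655 D=1103872/277065 H=6549504/2044255] → run C
t=11: vr[C=3072/655 D=1103872/277065 H=6549504/2044255] → run H
t=12: vr[C=3072/655 D=1103872/277065 H=7220224/2044255] → run H
t=13: vr[C=3072/655 D=1103872/277065 H=7890944/2044255] → run H
t=14: vr[C=3072/655 D=1103872/277065] → run D
t=15: vr[C=3072/655 D=1774592/277065] → run C
t=16: vr[C=4096/655 D=1774592/277065] → run C
t=17: vr[C=1024/131 D=1774592/277065] → run D
t=18: vr[C=1024/131] → run C
t=19: (idle)
t=20: (idle)

context switches = 12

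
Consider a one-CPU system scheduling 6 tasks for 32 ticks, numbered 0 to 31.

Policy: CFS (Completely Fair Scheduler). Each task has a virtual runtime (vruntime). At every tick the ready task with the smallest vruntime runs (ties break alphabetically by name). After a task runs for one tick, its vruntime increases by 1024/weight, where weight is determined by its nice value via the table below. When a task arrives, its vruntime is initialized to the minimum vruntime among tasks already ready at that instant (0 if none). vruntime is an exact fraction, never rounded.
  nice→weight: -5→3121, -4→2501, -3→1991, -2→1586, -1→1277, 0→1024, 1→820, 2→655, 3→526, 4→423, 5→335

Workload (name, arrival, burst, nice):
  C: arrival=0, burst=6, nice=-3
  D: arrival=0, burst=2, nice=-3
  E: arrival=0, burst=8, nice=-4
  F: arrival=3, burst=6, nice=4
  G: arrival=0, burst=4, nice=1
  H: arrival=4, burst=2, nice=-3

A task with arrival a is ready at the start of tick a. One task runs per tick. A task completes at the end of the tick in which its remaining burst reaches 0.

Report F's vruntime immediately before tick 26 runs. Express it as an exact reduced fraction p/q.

t=0: vr[C=0 D=0 E=0 G=0] → run C
t=1: vr[C=1024/1991 D=0 E=0 G=0] → run D
t=2: vr[C=1024/1991 D=1024/1991 E=0 G=0] → run E
t=3: vr[C=1024/1991 D=1024/1991 E=1024/2501 F=0 G=0] → run F
t=4: vr[C=1024/1991 D=1024/1991 E=1024/2501 F=1024/423 G=0 H=0] → run G
t=5: vr[C=1024/1991 D=1024/1991 E=1024/2501 F=1024/423 G=256/205 H=0] → run H
t=6: vr[C=1024/1991 D=1024/1991 E=1024/2501 F=1024/423 G=256/205 H=1024/1991] → run E
t=7: vr[C=1024/1991 D=1024/1991 E=2048/2501 F=1024/423 G=256/205 H=1024/1991] → run C
t=8: vr[C=2048/1991 D=1024/1991 E=2048/2501 F=1024/423 G=256/205 H=1024/1991] → run D
t=9: vr[C=2048/1991 E=2048/2501 F=1024/423 G=256/205 H=1024/1991] → run H
t=10: vr[C=2048/1991 E=2048/2501 F=1024/423 G=256/205] → run E
t=11: vr[C=2048/1991 E=3072/2501 F=1024/423 G=256/205] → run C
t=12: vr[C=3072/1991 E=3072/2501 F=1024/423 G=256/205] → run E
t=13: vr[C=3072/1991 E=4096/2501 F=1024/423 G=256/205] → run G
t=14: vr[C=3072/1991 E=4096/2501 F=1024/423 G=512/205] → run C
t=15: vr[C=4096/1991 E=4096/2501 F=1024/423 G=512/205] → run E
t=16: vr[C=4096/1991 E=5120/2501 F=1024/423 G=512/205] → run E
t=17: vr[C=4096/1991 E=6144/2501 F=1024/423 G=512/205] → run C
t=18: vr[C=5120/1991 E=6144/2501 F=1024/423 G=512/205] → run F
t=19: vr[C=5120/1991 E=6144/2501 F=2048/423 G=512/205] → run E
t=20: vr[C=5120/1991 E=7168/2501 F=2048/423 G=512/205] → run G
t=21: vr[C=5120/1991 E=7168/2501 F=2048/423 G=768/205] → run C
t=22: vr[E=7168/2501 F=2048/423 G=768/205] → run E
t=23: vr[F=2048/423 G=768/205] → run G
t=24: vr[F=2048/423] → run F
t=25: vr[F=1024/141] → run F
t=26: vr[F=4096/423] → run F
t=27: vr[F=5120/423] → run F
t=28: (idle)
t=29: (idle)
t=30: (idle)
t=31: (idle)

vruntime(F, start of tick 26) = 4096/423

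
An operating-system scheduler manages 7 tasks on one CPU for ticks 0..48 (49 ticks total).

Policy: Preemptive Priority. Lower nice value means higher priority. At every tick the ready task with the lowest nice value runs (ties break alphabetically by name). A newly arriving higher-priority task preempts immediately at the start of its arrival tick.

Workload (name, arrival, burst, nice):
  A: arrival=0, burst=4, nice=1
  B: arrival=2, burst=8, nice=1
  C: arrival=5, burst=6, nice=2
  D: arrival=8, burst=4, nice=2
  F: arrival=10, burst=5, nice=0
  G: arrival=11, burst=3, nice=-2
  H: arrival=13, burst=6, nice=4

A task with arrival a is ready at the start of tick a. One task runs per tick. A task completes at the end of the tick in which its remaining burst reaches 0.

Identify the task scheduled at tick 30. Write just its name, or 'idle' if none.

t=0: ready={A} → run A
t=1: ready={A} → run A
t=2: ready={A,B} → run A
t=3: ready={A,B} → run A
t=4: ready={B} → run B
t=5: ready={B,C} → run B
t=6: ready={B,C} → run B
t=7: ready={B,C} → run B
t=8: ready={B,C,D} → run B
t=9: ready={B,C,D} → run B
t=10: ready={B,C,D,F} → run F
t=11: ready={B,C,D,F,G} → run G
t=12: ready={B,C,D,F,G} → run G
t=13: ready={B,C,D,F,G,H} → run G
t=14: ready={B,C,D,F,H} → run F
t=15: ready={B,C,D,F,H} → run F
t=16: ready={B,C,D,F,H} → run F
t=17: ready={B,C,D,F,H} → run F
t=18: ready={B,C,D,H} → run B
t=19: ready={B,C,D,H} → run B
t=20: ready={C,D,H} → run C
t=21: ready={C,D,H} → run C
t=22: ready={C,D,H} → run C
t=23: ready={C,D,H} → run C
t=24: ready={C,D,H} → run C
t=25: ready={C,D,H} → run C
t=26: ready={D,H} → run D
t=27: ready={D,H} → run D
t=28: ready={D,H} → run D
t=29: ready={D,H} → run D
t=30: ready={H} → run H
t=31: ready={H} → run H
t=32: ready={H} → run H
t=33: ready={H} → run H
t=34: ready={H} → run H
t=35: ready={H} → run H
t=36: (idle)
t=37: (idle)
t=38: (idle)
t=39: (idle)
t=40: (idle)
t=41: (idle)
t=42: (idle)
t=43: (idle)
t=44: (idle)
t=45: (idle)
t=46: (idle)
t=47: (idle)
t=48: (idle)

running at tick 30 = H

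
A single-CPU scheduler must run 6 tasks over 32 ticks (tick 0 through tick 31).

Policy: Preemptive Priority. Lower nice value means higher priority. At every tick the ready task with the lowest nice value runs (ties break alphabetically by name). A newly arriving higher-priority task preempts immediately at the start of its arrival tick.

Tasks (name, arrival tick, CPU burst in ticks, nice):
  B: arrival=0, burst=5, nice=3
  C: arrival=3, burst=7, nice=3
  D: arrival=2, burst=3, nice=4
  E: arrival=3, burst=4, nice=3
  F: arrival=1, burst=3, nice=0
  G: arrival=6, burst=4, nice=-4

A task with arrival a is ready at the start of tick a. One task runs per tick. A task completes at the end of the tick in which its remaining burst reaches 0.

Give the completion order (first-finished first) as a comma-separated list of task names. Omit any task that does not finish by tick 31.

completion order = F, G, B, C, E, D

t=0: ready={B} → run B
t=1: ready={B,F} → run F
t=2: ready={B,D,F} → run F
t=3: ready={B,C,D,E,F} → run F
t=4: ready={B,C,D,E} → run B
t=5: ready={B,C,D,E} → run B
t=6: ready={B,C,D,E,G} → run G
t=7: ready={B,C,D,E,G} → run G
t=8: ready={B,C,D,E,G} → run G
t=9: ready={B,C,D,E,G} → run G
t=10: ready={B,C,D,E} → run B
t=11: ready={B,C,D,E} → run B
t=12: ready={C,D,E} → run C
t=13: ready={C,D,E} → run C
t=14: ready={C,D,E} → run C
t=15: ready={C,D,E} → run C
t=16: ready={C,D,E} → run C
t=17: ready={C,D,E} → run C
t=18: ready={C,D,E} → run C
t=19: ready={D,E} → run E
t=20: ready={D,E} → run E
t=21: ready={D,E} → run E
t=22: ready={D,E} → run E
t=23: ready={D} → run D
t=24: ready={D} → run D
t=25: ready={D} → run D
t=26: (idle)
t=27: (idle)
t=28: (idle)
t=29: (idle)
t=30: (idle)
t=31: (idle)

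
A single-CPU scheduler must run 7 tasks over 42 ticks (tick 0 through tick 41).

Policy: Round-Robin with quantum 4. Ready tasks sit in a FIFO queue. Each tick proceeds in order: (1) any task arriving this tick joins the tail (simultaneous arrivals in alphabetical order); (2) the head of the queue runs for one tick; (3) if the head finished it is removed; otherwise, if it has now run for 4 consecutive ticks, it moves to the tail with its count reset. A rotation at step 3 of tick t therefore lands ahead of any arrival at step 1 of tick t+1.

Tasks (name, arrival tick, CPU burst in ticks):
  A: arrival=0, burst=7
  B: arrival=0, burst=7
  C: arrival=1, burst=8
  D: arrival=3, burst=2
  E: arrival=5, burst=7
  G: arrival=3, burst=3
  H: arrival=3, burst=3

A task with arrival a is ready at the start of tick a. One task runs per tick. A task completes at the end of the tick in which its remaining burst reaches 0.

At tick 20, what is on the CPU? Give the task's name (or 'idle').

t=0: queue=[A,B] q_used=0 → run A
t=1: queue=[A,B,C] q_used=1 → run A
t=2: queue=[A,B,C] q_used=2 → run A
t=3: queue=[A,B,C,D,G,H] q_used=3 → run A
t=4: queue=[B,C,D,G,H,A] q_used=0 → run B
t=5: queue=[B,C,D,G,H,A,E] q_used=1 → run B
t=6: queue=[B,C,D,G,H,A,E] q_used=2 → run B
t=7: queue=[B,C,D,G,H,A,E] q_used=3 → run B
t=8: queue=[C,D,G,H,A,E,B] q_used=0 → run C
t=9: queue=[C,D,G,H,A,E,B] q_used=1 → run C
t=10: queue=[C,D,G,H,A,E,B] q_used=2 → run C
t=11: queue=[C,D,G,H,A,E,B] q_used=3 → run C
t=12: queue=[D,G,H,A,E,B,C] q_used=0 → run D
t=13: queue=[D,G,H,A,E,B,C] q_used=1 → run D
t=14: queue=[G,H,A,E,B,C] q_used=0 → run G
t=15: queue=[G,H,A,E,B,C] q_used=1 → run G
t=16: queue=[G,H,A,E,B,C] q_used=2 → run G
t=17: queue=[H,A,E,B,C] q_used=0 → run H
t=18: queue=[H,A,E,B,C] q_used=1 → run H
t=19: queue=[H,A,E,B,C] q_used=2 → run H
t=20: queue=[A,E,B,C] q_used=0 → run A
t=21: queue=[A,E,B,C] q_used=1 → run A
t=22: queue=[A,E,B,C] q_used=2 → run A
t=23: queue=[E,B,C] q_used=0 → run E
t=24: queue=[E,B,C] q_used=1 → run E
t=25: queue=[E,B,C] q_used=2 → run E
t=26: queue=[E,B,C] q_used=3 → run E
t=27: queue=[B,C,E] q_used=0 → run B
t=28: queue=[B,C,E] q_used=1 → run B
t=29: queue=[B,C,E] q_used=2 → run B
t=30: queue=[C,E] q_used=0 → run C
t=31: queue=[C,E] q_used=1 → run C
t=32: queue=[C,E] q_used=2 → run C
t=33: queue=[C,E] q_used=3 → run C
t=34: queue=[E] q_used=0 → run E
t=35: queue=[E] q_used=1 → run E
t=36: queue=[E] q_used=2 → run E
t=37: (idle)
t=38: (idle)
t=39: (idle)
t=40: (idle)
t=41: (idle)

running at tick 20 = A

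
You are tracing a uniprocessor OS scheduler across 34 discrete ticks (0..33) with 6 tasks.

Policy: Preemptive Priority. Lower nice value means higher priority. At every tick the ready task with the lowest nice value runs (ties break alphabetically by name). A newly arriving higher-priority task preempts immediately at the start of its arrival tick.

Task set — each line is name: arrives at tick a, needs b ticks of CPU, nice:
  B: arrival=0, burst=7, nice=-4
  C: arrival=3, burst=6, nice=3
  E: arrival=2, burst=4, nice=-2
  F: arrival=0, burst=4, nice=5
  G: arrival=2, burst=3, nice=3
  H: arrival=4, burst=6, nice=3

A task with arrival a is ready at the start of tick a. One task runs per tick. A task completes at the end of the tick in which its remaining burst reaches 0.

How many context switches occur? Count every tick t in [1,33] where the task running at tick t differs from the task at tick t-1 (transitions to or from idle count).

context switches = 6

t=0: ready={B,F} → run B
t=1: ready={B,F} → run B
t=2: ready={B,E,F,G} → run B
t=3: ready={B,C,E,F,G} → run B
t=4: ready={B,C,E,F,G,H} → run B
t=5: ready={B,C,E,F,G,H} → run B
t=6: ready={B,C,E,F,G,H} → run B
t=7: ready={C,E,F,G,H} → run E
t=8: ready={C,E,F,G,H} → run E
t=9: ready={C,E,F,G,H} → run E
t=10: ready={C,E,F,G,H} → run E
t=11: ready={C,F,G,H} → run C
t=12: ready={C,F,G,H} → run C
t=13: ready={C,F,G,H} → run C
t=14: ready={C,F,G,H} → run C
t=15: ready={C,F,G,H} → run C
t=16: ready={C,F,G,H} → run C
t=17: ready={F,G,H} → run G
t=18: ready={F,G,H} → run G
t=19: ready={F,G,H} → run G
t=20: ready={F,H} → run H
t=21: ready={F,H} → run H
t=22: ready={F,H} → run H
t=23: ready={F,H} → run H
t=24: ready={F,H} → run H
t=25: ready={F,H} → run H
t=26: ready={F} → run F
t=27: ready={F} → run F
t=28: ready={F} → run F
t=29: ready={F} → run F
t=30: (idle)
t=31: (idle)
t=32: (idle)
t=33: (idle)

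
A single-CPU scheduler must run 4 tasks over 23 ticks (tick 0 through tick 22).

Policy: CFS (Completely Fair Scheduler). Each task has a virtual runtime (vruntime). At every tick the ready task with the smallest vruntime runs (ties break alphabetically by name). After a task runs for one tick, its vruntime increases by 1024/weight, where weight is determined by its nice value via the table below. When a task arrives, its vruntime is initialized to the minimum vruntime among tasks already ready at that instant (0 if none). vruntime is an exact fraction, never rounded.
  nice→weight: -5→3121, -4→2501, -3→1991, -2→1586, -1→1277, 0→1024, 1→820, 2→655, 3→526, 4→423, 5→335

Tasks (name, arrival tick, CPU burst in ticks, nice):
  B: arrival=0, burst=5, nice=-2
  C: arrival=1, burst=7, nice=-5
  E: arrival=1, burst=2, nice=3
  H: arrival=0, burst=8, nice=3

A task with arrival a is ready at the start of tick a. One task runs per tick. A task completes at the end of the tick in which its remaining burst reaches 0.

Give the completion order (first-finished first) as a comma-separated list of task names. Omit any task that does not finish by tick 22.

completion order = E, C, B, H

t=0: vr[B=0 H=0] → run B
t=1: vr[B=512/793 C=0 E=0 H=0] → run C
t=2: vr[B=512/793 C=1024/3121 E=0 H=0] → run E
t=3: vr[B=512/793 C=1024/3121 E=512/263 H=0] → run H
t=4: vr[B=512/793 C=1024/3121 E=512/263 H=512/263] → run C
t=5: vr[B=512/793 C=2048/3121 E=512/263 H=512/263] → run B
t=6: vr[B=1024/793 C=2048/3121 E=512/263 H=512/263] → run C
t=7: vr[B=1024/793 C=3072/3121 E=512/263 H=512/263] → run C
t=8: vr[B=1024/793 C=4096/3121 E=512/263 H=512/263] → run B
t=9: vr[B=1536/793 C=4096/3121 E=512/263 H=512/263] → run C
t=10: vr[B=1536/793 C=5120/3121 E=512/263 H=512/263] → run C
t=11: vr[B=1536/793 C=6144/3121 E=512/263 H=512/263] → run B
t=12: vr[B=2048/793 C=6144/3121 E=512/263 H=512/263] → run E
t=13: vr[B=2048/793 C=6144/3121 H=512/263] → run H
t=14: vr[B=2048/793 C=6144/3121 H=1024/263] → run C
t=15: vr[B=2048/793 H=1024/263] → run B
t=16: vr[H=1024/263] → run H
t=17: vr[H=1536/263] → run H
t=18: vr[H=2048/263] → run H
t=19: vr[H=2560/263] → run H
t=20: vr[H=3072/263] → run H
t=21: vr[H=3584/263] → run H
t=22: (idle)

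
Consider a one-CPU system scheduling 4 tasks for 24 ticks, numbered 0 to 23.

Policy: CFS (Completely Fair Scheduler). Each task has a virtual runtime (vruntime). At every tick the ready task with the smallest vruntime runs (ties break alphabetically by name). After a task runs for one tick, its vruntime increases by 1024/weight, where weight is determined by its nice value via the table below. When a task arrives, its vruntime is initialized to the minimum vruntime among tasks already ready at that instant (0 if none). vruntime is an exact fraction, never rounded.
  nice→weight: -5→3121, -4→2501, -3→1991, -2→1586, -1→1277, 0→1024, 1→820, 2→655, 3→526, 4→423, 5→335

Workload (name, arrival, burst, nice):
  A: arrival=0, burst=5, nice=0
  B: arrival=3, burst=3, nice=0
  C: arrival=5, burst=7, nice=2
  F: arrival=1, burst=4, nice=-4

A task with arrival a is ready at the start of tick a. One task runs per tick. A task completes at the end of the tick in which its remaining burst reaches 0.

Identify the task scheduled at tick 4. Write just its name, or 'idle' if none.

t=0: vr[A=0] → run A
t=1: vr[A=1 F=1] → run A
t=2: vr[A=2 F=1] → run F
t=3: vr[A=2 B=3525/2501 F=3525/2501] → run B
t=4: vr[A=2 B=6026/2501 F=3525/2501] → run F
t=5: vr[A=2 B=6026/2501 C=4549/2501 F=4549/2501] → run C
t=6: vr[A=2 B=6026/2501 C=5540619/1638155 F=4549/2501] → run F
t=7: vr[A=2 B=6026/2501 C=5540619/1638155 F=5573/2501] → run A
t=8: vr[A=3 B=6026/2501 C=5540619/1638155 F=5573/2501] → run F
t=9: vr[A=3 B=6026/2501 C=5540619/1638155] → run B
t=10: vr[A=3 B=8527/2501 C=5540619/1638155] → run A
t=11: vr[A=4 B=8527/2501 C=5540619/1638155] → run C
t=12: vr[A=4 B=8527/2501 C=8101643/1638155] → run B
t=13: vr[A=4 C=8101643/1638155] → run A
t=14: vr[C=8101643/1638155] → run C
t=15: vr[C=10662667/1638155] → run C
t=16: vr[C=13223691/1638155] → run C
t=17: vr[C=3156943/327631] → run C
t=18: vr[C=18345739/1638155] → run C
t=19: (idle)
t=20: (idle)
t=21: (idle)
t=22: (idle)
t=23: (idle)

running at tick 4 = F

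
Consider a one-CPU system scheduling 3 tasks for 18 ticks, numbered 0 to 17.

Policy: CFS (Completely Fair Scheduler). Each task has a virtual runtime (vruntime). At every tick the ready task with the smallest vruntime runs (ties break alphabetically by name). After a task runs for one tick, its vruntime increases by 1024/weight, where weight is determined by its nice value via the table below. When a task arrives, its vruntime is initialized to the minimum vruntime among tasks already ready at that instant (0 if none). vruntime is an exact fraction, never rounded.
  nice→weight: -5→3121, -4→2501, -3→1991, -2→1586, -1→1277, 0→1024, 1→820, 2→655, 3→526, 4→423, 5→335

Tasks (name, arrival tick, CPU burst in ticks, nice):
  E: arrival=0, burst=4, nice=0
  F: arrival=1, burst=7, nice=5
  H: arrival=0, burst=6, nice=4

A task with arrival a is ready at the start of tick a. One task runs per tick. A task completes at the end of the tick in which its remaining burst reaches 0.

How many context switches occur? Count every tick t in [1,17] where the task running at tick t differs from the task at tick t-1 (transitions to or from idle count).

t=0: vr[E=0 H=0] → run E
t=1: vr[E=1 F=0 H=0] → run F
t=2: vr[E=1 F=1024/335 H=0] → run H
t=3: vr[E=1 F=1024/335 H=1024/423] → run E
t=4: vr[E=2 F=1024/335 H=1024/423] → run E
t=5: vr[E=3 F=1024/335 H=1024/423] → run H
t=6: vr[E=3 F=1024/335 H=2048/423] → run E
t=7: vr[F=1024/335 H=2048/423] → run F
t=8: vr[F=2048/335 H=2048/423] → run H
t=9: vr[F=2048/335 H=1024/141] → run F
t=10: vr[F=3072/335 H=1024/141] → run H
t=11: vr[F=3072/335 H=4096/423] → run F
t=12: vr[F=4096/335 H=4096/423] → run H
t=13: vr[F=4096/335 H=5120/423] → run H
t=14: vr[F=4096/335] → run F
t=15: vr[F=1024/67] → run F
t=16: vr[F=6144/335] → run F
t=17: (idle)

context switches = 13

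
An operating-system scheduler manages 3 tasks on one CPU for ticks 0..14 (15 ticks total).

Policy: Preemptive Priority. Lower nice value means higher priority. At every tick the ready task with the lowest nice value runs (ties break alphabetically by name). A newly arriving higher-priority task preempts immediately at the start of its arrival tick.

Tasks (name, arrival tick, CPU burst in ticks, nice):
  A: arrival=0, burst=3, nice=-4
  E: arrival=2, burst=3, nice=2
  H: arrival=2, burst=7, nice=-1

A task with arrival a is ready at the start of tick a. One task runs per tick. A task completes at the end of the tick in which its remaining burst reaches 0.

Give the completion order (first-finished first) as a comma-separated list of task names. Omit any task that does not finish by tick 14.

completion order = A, H, E

t=0: ready={A} → run A
t=1: ready={A} → run A
t=2: ready={A,E,H} → run A
t=3: ready={E,H} → run H
t=4: ready={E,H} → run H
t=5: ready={E,H} → run H
t=6: ready={E,H} → run H
t=7: ready={E,H} → run H
t=8: ready={E,H} → run H
t=9: ready={E,H} → run H
t=10: ready={E} → run E
t=11: ready={E} → run E
t=12: ready={E} → run E
t=13: (idle)
t=14: (idle)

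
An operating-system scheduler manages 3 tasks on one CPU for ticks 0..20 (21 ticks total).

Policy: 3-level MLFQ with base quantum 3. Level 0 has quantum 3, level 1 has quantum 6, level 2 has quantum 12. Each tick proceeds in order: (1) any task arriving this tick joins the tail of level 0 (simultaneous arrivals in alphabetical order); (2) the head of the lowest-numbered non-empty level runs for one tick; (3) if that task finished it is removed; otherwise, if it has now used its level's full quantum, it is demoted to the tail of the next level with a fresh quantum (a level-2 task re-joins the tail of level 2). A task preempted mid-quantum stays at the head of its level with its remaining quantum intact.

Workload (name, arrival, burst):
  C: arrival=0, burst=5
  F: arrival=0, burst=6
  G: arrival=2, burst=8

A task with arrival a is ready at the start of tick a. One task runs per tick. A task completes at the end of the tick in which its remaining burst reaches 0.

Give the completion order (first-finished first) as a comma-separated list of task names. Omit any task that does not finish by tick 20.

t=0: L0/L1/L2 = CF/-/- → run C
t=1: L0/L1/L2 = CF/-/- → run C
t=2: L0/L1/L2 = CFG/-/- → run C
t=3: L0/L1/L2 = FG/C/- → run F
t=4: L0/L1/L2 = FG/C/- → run F
t=5: L0/L1/L2 = FG/C/- → run F
t=6: L0/L1/L2 = G/CF/- → run G
t=7: L0/L1/L2 = G/CF/- → run G
t=8: L0/L1/L2 = G/CF/- → run G
t=9: L0/L1/L2 = -/CFG/- → run C
t=10: L0/L1/L2 = -/CFG/- → run C
t=11: L0/L1/L2 = -/FG/- → run F
t=12: L0/L1/L2 = -/FG/- → run F
t=13: L0/L1/L2 = -/FG/- → run F
t=14: L0/L1/L2 = -/G/- → run G
t=15: L0/L1/L2 = -/G/- → run G
t=16: L0/L1/L2 = -/G/- → run G
t=17: L0/L1/L2 = -/G/- → run G
t=18: L0/L1/L2 = -/G/- → run G
t=19: (idle)
t=20: (idle)

completion order = C, F, G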